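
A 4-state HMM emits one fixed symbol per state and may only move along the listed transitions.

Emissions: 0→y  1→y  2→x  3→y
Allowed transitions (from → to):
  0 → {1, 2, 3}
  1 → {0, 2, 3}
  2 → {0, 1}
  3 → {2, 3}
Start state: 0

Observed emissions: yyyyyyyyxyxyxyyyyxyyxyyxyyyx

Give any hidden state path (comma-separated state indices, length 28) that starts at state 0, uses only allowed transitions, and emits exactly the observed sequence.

0,1,0,1,3,3,3,3,2,1,2,1,2,0,1,3,3,2,0,1,2,1,3,2,0,1,0,2

  pos 0: y in {0,1,3}, choose 0; start
  pos 1: y in {0,1,3}, choose 1; 0->1 ok
  pos 2: y in {0,1,3}, choose 0; 1->0 ok
  pos 3: y in {0,1,3}, choose 1; 0->1 ok
  pos 4: y in {0,1,3}, choose 3; 1->3 ok
  pos 5: y in {0,1,3}, choose 3; 3->3 ok
  pos 6: y in {0,1,3}, choose 3; 3->3 ok
  pos 7: y in {0,1,3}, choose 3; 3->3 ok
  pos 8: x in {2}, choose 2; 3->2 ok
  pos 9: y in {0,1,3}, choose 1; 2->1 ok
  pos 10: x in {2}, choose 2; 1->2 ok
  pos 11: y in {0,1,3}, choose 1; 2->1 ok
  pos 12: x in {2}, choose 2; 1->2 ok
  pos 13: y in {0,1,3}, choose 0; 2->0 ok
  pos 14: y in {0,1,3}, choose 1; 0->1 ok
  pos 15: y in {0,1,3}, choose 3; 1->3 ok
  pos 16: y in {0,1,3}, choose 3; 3->3 ok
  pos 17: x in {2}, choose 2; 3->2 ok
  pos 18: y in {0,1,3}, choose 0; 2->0 ok
  pos 19: y in {0,1,3}, choose 1; 0->1 ok
  pos 20: x in {2}, choose 2; 1->2 ok
  pos 21: y in {0,1,3}, choose 1; 2->1 ok
  pos 22: y in {0,1,3}, choose 3; 1->3 ok
  pos 23: x in {2}, choose 2; 3->2 ok
  pos 24: y in {0,1,3}, choose 0; 2->0 ok
  pos 25: y in {0,1,3}, choose 1; 0->1 ok
  pos 26: y in {0,1,3}, choose 0; 1->0 ok
  pos 27: x in {2}, choose 2; 0->2 ok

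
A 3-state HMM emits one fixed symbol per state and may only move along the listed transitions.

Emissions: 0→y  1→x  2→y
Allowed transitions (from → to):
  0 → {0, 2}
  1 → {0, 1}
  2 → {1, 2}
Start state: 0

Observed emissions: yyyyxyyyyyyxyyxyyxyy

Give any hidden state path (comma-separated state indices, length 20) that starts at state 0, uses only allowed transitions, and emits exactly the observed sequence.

  t0 'y' -> {0,2}, take 0 (start)
  t1 'y' -> {0,2}, take 0 (0->0 ok)
  t2 'y' -> {0,2}, take 0 (0->0 ok)
  t3 'y' -> {0,2}, take 2 (0->2 ok)
  t4 'x' -> {1}, take 1 (2->1 ok)
  t5 'y' -> {0,2}, take 0 (1->0 ok)
  t6 'y' -> {0,2}, take 2 (0->2 ok)
  t7 'y' -> {0,2}, take 2 (2->2 ok)
  t8 'y' -> {0,2}, take 2 (2->2 ok)
  t9 'y' -> {0,2}, take 2 (2->2 ok)
  t10 'y' -> {0,2}, take 2 (2->2 ok)
  t11 'x' -> {1}, take 1 (2->1 ok)
  t12 'y' -> {0,2}, take 0 (1->0 ok)
  t13 'y' -> {0,2}, take 2 (0->2 ok)
  t14 'x' -> {1}, take 1 (2->1 ok)
  t15 'y' -> {0,2}, take 0 (1->0 ok)
  t16 'y' -> {0,2}, take 2 (0->2 ok)
  t17 'x' -> {1}, take 1 (2->1 ok)
  t18 'y' -> {0,2}, take 0 (1->0 ok)
  t19 'y' -> {0,2}, take 0 (0->0 ok)

0,0,0,2,1,0,2,2,2,2,2,1,0,2,1,0,2,1,0,0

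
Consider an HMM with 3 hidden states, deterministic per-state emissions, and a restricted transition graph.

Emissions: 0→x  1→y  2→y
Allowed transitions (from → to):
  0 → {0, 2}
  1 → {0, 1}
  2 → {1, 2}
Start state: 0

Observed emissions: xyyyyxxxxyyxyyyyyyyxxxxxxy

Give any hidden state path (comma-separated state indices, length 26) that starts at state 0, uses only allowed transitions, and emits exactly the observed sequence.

  [0] x  {0}  => 0  start
  [1] y  {1,2}  => 2  0->2 ok
  [2] y  {1,2}  => 1  2->1 ok
  [3] y  {1,2}  => 1  1->1 ok
  [4] y  {1,2}  => 1  1->1 ok
  [5] x  {0}  => 0  1->0 ok
  [6] x  {0}  => 0  0->0 ok
  [7] x  {0}  => 0  0->0 ok
  [8] x  {0}  => 0  0->0 ok
  [9] y  {1,2}  => 2  0->2 ok
  [10] y  {1,2}  => 1  2->1 ok
  [11] x  {0}  => 0  1->0 ok
  [12] y  {1,2}  => 2  0->2 ok
  [13] y  {1,2}  => 2  2->2 ok
  [14] y  {1,2}  => 2  2->2 ok
  [15] y  {1,2}  => 2  2->2 ok
  [16] y  {1,2}  => 2  2->2 ok
  [17] y  {1,2}  => 2  2->2 ok
  [18] y  {1,2}  => 1  2->1 ok
  [19] x  {0}  => 0  1->0 ok
  [20] x  {0}  => 0  0->0 ok
  [21] x  {0}  => 0  0->0 ok
  [22] x  {0}  => 0  0->0 ok
  [23] x  {0}  => 0  0->0 ok
  [24] x  {0}  => 0  0->0 ok
  [25] y  {1,2}  => 2  0->2 ok

0,2,1,1,1,0,0,0,0,2,1,0,2,2,2,2,2,2,1,0,0,0,0,0,0,2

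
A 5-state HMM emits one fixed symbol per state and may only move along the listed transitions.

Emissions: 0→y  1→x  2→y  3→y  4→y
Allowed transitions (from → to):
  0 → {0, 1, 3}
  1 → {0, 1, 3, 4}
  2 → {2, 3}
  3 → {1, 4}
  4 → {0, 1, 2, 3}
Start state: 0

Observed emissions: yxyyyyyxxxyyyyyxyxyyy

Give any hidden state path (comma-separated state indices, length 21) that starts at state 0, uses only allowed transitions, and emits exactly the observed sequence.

0,1,4,2,2,2,3,1,1,1,4,2,2,3,4,1,3,1,4,0,0

  [0] y  {0,2,3,4}  => 0  start
  [1] x  {1}  => 1  0->1 ok
  [2] y  {0,2,3,4}  => 4  1->4 ok
  [3] y  {0,2,3,4}  => 2  4->2 ok
  [4] y  {0,2,3,4}  => 2  2->2 ok
  [5] y  {0,2,3,4}  => 2  2->2 ok
  [6] y  {0,2,3,4}  => 3  2->3 ok
  [7] x  {1}  => 1  3->1 ok
  [8] x  {1}  => 1  1->1 ok
  [9] x  {1}  => 1  1->1 ok
  [10] y  {0,2,3,4}  => 4  1->4 ok
  [11] y  {0,2,3,4}  => 2  4->2 ok
  [12] y  {0,2,3,4}  => 2  2->2 ok
  [13] y  {0,2,3,4}  => 3  2->3 ok
  [14] y  {0,2,3,4}  => 4  3->4 ok
  [15] x  {1}  => 1  4->1 ok
  [16] y  {0,2,3,4}  => 3  1->3 ok
  [17] x  {1}  => 1  3->1 ok
  [18] y  {0,2,3,4}  => 4  1->4 ok
  [19] y  {0,2,3,4}  => 0  4->0 ok
  [20] y  {0,2,3,4}  => 0  0->0 ok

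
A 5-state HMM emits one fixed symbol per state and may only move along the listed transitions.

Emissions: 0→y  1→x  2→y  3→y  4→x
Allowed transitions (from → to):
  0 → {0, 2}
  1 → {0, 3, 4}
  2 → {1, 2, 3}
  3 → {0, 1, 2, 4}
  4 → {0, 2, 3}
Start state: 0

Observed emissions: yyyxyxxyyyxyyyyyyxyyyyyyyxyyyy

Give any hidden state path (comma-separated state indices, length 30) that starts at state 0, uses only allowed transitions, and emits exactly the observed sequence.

0,2,3,4,3,1,4,2,2,2,1,0,2,3,0,2,2,1,0,2,3,0,0,0,2,1,0,0,0,2

  t0 'y' -> {0,2,3}, take 0 (start)
  t1 'y' -> {0,2,3}, take 2 (0->2 ok)
  t2 'y' -> {0,2,3}, take 3 (2->3 ok)
  t3 'x' -> {1,4}, take 4 (3->4 ok)
  t4 'y' -> {0,2,3}, take 3 (4->3 ok)
  t5 'x' -> {1,4}, take 1 (3->1 ok)
  t6 'x' -> {1,4}, take 4 (1->4 ok)
  t7 'y' -> {0,2,3}, take 2 (4->2 ok)
  t8 'y' -> {0,2,3}, take 2 (2->2 ok)
  t9 'y' -> {0,2,3}, take 2 (2->2 ok)
  t10 'x' -> {1,4}, take 1 (2->1 ok)
  t11 'y' -> {0,2,3}, take 0 (1->0 ok)
  t12 'y' -> {0,2,3}, take 2 (0->2 ok)
  t13 'y' -> {0,2,3}, take 3 (2->3 ok)
  t14 'y' -> {0,2,3}, take 0 (3->0 ok)
  t15 'y' -> {0,2,3}, take 2 (0->2 ok)
  t16 'y' -> {0,2,3}, take 2 (2->2 ok)
  t17 'x' -> {1,4}, take 1 (2->1 ok)
  t18 'y' -> {0,2,3}, take 0 (1->0 ok)
  t19 'y' -> {0,2,3}, take 2 (0->2 ok)
  t20 'y' -> {0,2,3}, take 3 (2->3 ok)
  t21 'y' -> {0,2,3}, take 0 (3->0 ok)
  t22 'y' -> {0,2,3}, take 0 (0->0 ok)
  t23 'y' -> {0,2,3}, take 0 (0->0 ok)
  t24 'y' -> {0,2,3}, take 2 (0->2 ok)
  t25 'x' -> {1,4}, take 1 (2->1 ok)
  t26 'y' -> {0,2,3}, take 0 (1->0 ok)
  t27 'y' -> {0,2,3}, take 0 (0->0 ok)
  t28 'y' -> {0,2,3}, take 0 (0->0 ok)
  t29 'y' -> {0,2,3}, take 2 (0->2 ok)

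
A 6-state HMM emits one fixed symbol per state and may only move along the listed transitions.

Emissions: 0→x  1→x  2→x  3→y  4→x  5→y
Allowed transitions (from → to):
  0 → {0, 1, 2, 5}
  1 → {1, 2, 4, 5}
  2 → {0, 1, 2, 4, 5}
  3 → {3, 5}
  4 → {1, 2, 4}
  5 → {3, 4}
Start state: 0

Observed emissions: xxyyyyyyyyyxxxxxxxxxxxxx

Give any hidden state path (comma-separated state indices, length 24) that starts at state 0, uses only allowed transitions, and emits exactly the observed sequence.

0,1,5,3,3,5,3,3,3,3,5,4,2,0,2,0,0,1,1,2,1,4,4,4

  [0] x  {0,1,2,4}  => 0  start
  [1] x  {0,1,2,4}  => 1  0->1 ok
  [2] y  {3,5}  => 5  1->5 ok
  [3] y  {3,5}  => 3  5->3 ok
  [4] y  {3,5}  => 3  3->3 ok
  [5] y  {3,5}  => 5  3->5 ok
  [6] y  {3,5}  => 3  5->3 ok
  [7] y  {3,5}  => 3  3->3 ok
  [8] y  {3,5}  => 3  3->3 ok
  [9] y  {3,5}  => 3  3->3 ok
  [10] y  {3,5}  => 5  3->5 ok
  [11] x  {0,1,2,4}  => 4  5->4 ok
  [12] x  {0,1,2,4}  => 2  4->2 ok
  [13] x  {0,1,2,4}  => 0  2->0 ok
  [14] x  {0,1,2,4}  => 2  0->2 ok
  [15] x  {0,1,2,4}  => 0  2->0 ok
  [16] x  {0,1,2,4}  => 0  0->0 ok
  [17] x  {0,1,2,4}  => 1  0->1 ok
  [18] x  {0,1,2,4}  => 1  1->1 ok
  [19] x  {0,1,2,4}  => 2  1->2 ok
  [20] x  {0,1,2,4}  => 1  2->1 ok
  [21] x  {0,1,2,4}  => 4  1->4 ok
  [22] x  {0,1,2,4}  => 4  4->4 ok
  [23] x  {0,1,2,4}  => 4  4->4 ok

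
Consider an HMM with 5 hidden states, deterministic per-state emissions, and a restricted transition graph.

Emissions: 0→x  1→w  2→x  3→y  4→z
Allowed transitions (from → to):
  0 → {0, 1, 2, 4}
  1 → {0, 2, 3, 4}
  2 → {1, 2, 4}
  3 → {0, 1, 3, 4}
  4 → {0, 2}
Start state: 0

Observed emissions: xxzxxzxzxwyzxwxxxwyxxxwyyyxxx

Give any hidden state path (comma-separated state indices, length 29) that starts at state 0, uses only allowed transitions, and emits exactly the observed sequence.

  0: obs=x cand={0,2} pick 0 [start]
  1: obs=x cand={0,2} pick 2 [0->2 ok]
  2: obs=z cand={4} pick 4 [2->4 ok]
  3: obs=x cand={0,2} pick 0 [4->0 ok]
  4: obs=x cand={0,2} pick 0 [0->0 ok]
  5: obs=z cand={4} pick 4 [0->4 ok]
  6: obs=x cand={0,2} pick 2 [4->2 ok]
  7: obs=z cand={4} pick 4 [2->4 ok]
  8: obs=x cand={0,2} pick 2 [4->2 ok]
  9: obs=w cand={1} pick 1 [2->1 ok]
  10: obs=y cand={3} pick 3 [1->3 ok]
  11: obs=z cand={4} pick 4 [3->4 ok]
  12: obs=x cand={0,2} pick 0 [4->0 ok]
  13: obs=w cand={1} pick 1 [0->1 ok]
  14: obs=x cand={0,2} pick 2 [1->2 ok]
  15: obs=x cand={0,2} pick 2 [2->2 ok]
  16: obs=x cand={0,2} pick 2 [2->2 ok]
  17: obs=w cand={1} pick 1 [2->1 ok]
  18: obs=y cand={3} pick 3 [1->3 ok]
  19: obs=x cand={0,2} pick 0 [3->0 ok]
  20: obs=x cand={0,2} pick 0 [0->0 ok]
  21: obs=x cand={0,2} pick 2 [0->2 ok]
  22: obs=w cand={1} pick 1 [2->1 ok]
  23: obs=y cand={3} pick 3 [1->3 ok]
  24: obs=y cand={3} pick 3 [3->3 ok]
  25: obs=y cand={3} pick 3 [3->3 ok]
  26: obs=x cand={0,2} pick 0 [3->0 ok]
  27: obs=x cand={0,2} pick 0 [0->0 ok]
  28: obs=x cand={0,2} pick 2 [0->2 ok]

0,2,4,0,0,4,2,4,2,1,3,4,0,1,2,2,2,1,3,0,0,2,1,3,3,3,0,0,2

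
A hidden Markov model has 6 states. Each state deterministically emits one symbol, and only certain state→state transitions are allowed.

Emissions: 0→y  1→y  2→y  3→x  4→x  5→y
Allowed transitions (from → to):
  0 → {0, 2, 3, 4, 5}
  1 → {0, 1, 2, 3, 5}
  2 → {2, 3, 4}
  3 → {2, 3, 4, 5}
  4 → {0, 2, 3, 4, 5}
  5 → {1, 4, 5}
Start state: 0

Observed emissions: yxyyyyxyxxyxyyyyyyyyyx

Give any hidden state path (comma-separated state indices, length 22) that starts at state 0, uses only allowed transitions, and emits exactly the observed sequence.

  t0 'y' -> {0,1,2,5}, take 0 (start)
  t1 'x' -> {3,4}, take 3 (0->3 ok)
  t2 'y' -> {0,1,2,5}, take 5 (3->5 ok)
  t3 'y' -> {0,1,2,5}, take 1 (5->1 ok)
  t4 'y' -> {0,1,2,5}, take 5 (1->5 ok)
  t5 'y' -> {0,1,2,5}, take 1 (5->1 ok)
  t6 'x' -> {3,4}, take 3 (1->3 ok)
  t7 'y' -> {0,1,2,5}, take 2 (3->2 ok)
  t8 'x' -> {3,4}, take 4 (2->4 ok)
  t9 'x' -> {3,4}, take 3 (4->3 ok)
  t10 'y' -> {0,1,2,5}, take 2 (3->2 ok)
  t11 'x' -> {3,4}, take 3 (2->3 ok)
  t12 'y' -> {0,1,2,5}, take 5 (3->5 ok)
  t13 'y' -> {0,1,2,5}, take 5 (5->5 ok)
  t14 'y' -> {0,1,2,5}, take 1 (5->1 ok)
  t15 'y' -> {0,1,2,5}, take 1 (1->1 ok)
  t16 'y' -> {0,1,2,5}, take 0 (1->0 ok)
  t17 'y' -> {0,1,2,5}, take 5 (0->5 ok)
  t18 'y' -> {0,1,2,5}, take 1 (5->1 ok)
  t19 'y' -> {0,1,2,5}, take 0 (1->0 ok)
  t20 'y' -> {0,1,2,5}, take 0 (0->0 ok)
  t21 'x' -> {3,4}, take 4 (0->4 ok)

0,3,5,1,5,1,3,2,4,3,2,3,5,5,1,1,0,5,1,0,0,4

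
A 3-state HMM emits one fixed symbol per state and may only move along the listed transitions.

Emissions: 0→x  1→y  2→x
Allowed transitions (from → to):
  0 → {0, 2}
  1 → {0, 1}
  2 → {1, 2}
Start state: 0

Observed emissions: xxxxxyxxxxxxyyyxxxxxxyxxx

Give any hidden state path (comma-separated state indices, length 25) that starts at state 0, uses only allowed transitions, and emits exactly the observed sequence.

  pos 0: x in {0,2}, choose 0; start
  pos 1: x in {0,2}, choose 0; 0->0 ok
  pos 2: x in {0,2}, choose 0; 0->0 ok
  pos 3: x in {0,2}, choose 2; 0->2 ok
  pos 4: x in {0,2}, choose 2; 2->2 ok
  pos 5: y in {1}, choose 1; 2->1 ok
  pos 6: x in {0,2}, choose 0; 1->0 ok
  pos 7: x in {0,2}, choose 0; 0->0 ok
  pos 8: x in {0,2}, choose 0; 0->0 ok
  pos 9: x in {0,2}, choose 0; 0->0 ok
  pos 10: x in {0,2}, choose 0; 0->0 ok
  pos 11: x in {0,2}, choose 2; 0->2 ok
  pos 12: y in {1}, choose 1; 2->1 ok
  pos 13: y in {1}, choose 1; 1->1 ok
  pos 14: y in {1}, choose 1; 1->1 ok
  pos 15: x in {0,2}, choose 0; 1->0 ok
  pos 16: x in {0,2}, choose 0; 0->0 ok
  pos 17: x in {0,2}, choose 0; 0->0 ok
  pos 18: x in {0,2}, choose 2; 0->2 ok
  pos 19: x in {0,2}, choose 2; 2->2 ok
  pos 20: x in {0,2}, choose 2; 2->2 ok
  pos 21: y in {1}, choose 1; 2->1 ok
  pos 22: x in {0,2}, choose 0; 1->0 ok
  pos 23: x in {0,2}, choose 2; 0->2 ok
  pos 24: x in {0,2}, choose 2; 2->2 ok

0,0,0,2,2,1,0,0,0,0,0,2,1,1,1,0,0,0,2,2,2,1,0,2,2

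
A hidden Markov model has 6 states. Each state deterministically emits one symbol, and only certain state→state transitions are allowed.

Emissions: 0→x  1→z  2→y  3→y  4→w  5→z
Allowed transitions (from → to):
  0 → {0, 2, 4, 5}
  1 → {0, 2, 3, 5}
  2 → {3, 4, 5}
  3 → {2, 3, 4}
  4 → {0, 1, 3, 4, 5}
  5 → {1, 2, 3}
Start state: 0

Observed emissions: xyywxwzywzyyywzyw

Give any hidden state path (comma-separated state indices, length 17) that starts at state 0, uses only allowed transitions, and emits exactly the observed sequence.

0,2,3,4,0,4,1,2,4,1,2,3,3,4,1,2,4

  t0 'x' -> {0}, take 0 (start)
  t1 'y' -> {2,3}, take 2 (0->2 ok)
  t2 'y' -> {2,3}, take 3 (2->3 ok)
  t3 'w' -> {4}, take 4 (3->4 ok)
  t4 'x' -> {0}, take 0 (4->0 ok)
  t5 'w' -> {4}, take 4 (0->4 ok)
  t6 'z' -> {1,5}, take 1 (4->1 ok)
  t7 'y' -> {2,3}, take 2 (1->2 ok)
  t8 'w' -> {4}, take 4 (2->4 ok)
  t9 'z' -> {1,5}, take 1 (4->1 ok)
  t10 'y' -> {2,3}, take 2 (1->2 ok)
  t11 'y' -> {2,3}, take 3 (2->3 ok)
  t12 'y' -> {2,3}, take 3 (3->3 ok)
  t13 'w' -> {4}, take 4 (3->4 ok)
  t14 'z' -> {1,5}, take 1 (4->1 ok)
  t15 'y' -> {2,3}, take 2 (1->2 ok)
  t16 'w' -> {4}, take 4 (2->4 ok)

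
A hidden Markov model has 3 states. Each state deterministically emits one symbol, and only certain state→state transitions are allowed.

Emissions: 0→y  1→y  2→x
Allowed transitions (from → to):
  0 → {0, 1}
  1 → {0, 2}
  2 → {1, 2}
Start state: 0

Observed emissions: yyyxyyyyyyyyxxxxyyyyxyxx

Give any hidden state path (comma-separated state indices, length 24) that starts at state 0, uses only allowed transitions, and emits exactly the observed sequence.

  t0 'y' -> {0,1}, take 0 (start)
  t1 'y' -> {0,1}, take 0 (0->0 ok)
  t2 'y' -> {0,1}, take 1 (0->1 ok)
  t3 'x' -> {2}, take 2 (1->2 ok)
  t4 'y' -> {0,1}, take 1 (2->1 ok)
  t5 'y' -> {0,1}, take 0 (1->0 ok)
  t6 'y' -> {0,1}, take 1 (0->1 ok)
  t7 'y' -> {0,1}, take 0 (1->0 ok)
  t8 'y' -> {0,1}, take 0 (0->0 ok)
  t9 'y' -> {0,1}, take 0 (0->0 ok)
  t10 'y' -> {0,1}, take 0 (0->0 ok)
  t11 'y' -> {0,1}, take 1 (0->1 ok)
  t12 'x' -> {2}, take 2 (1->2 ok)
  t13 'x' -> {2}, take 2 (2->2 ok)
  t14 'x' -> {2}, take 2 (2->2 ok)
  t15 'x' -> {2}, take 2 (2->2 ok)
  t16 'y' -> {0,1}, take 1 (2->1 ok)
  t17 'y' -> {0,1}, take 0 (1->0 ok)
  t18 'y' -> {0,1}, take 0 (0->0 ok)
  t19 'y' -> {0,1}, take 1 (0->1 ok)
  t20 'x' -> {2}, take 2 (1->2 ok)
  t21 'y' -> {0,1}, take 1 (2->1 ok)
  t22 'x' -> {2}, take 2 (1->2 ok)
  t23 'x' -> {2}, take 2 (2->2 ok)

0,0,1,2,1,0,1,0,0,0,0,1,2,2,2,2,1,0,0,1,2,1,2,2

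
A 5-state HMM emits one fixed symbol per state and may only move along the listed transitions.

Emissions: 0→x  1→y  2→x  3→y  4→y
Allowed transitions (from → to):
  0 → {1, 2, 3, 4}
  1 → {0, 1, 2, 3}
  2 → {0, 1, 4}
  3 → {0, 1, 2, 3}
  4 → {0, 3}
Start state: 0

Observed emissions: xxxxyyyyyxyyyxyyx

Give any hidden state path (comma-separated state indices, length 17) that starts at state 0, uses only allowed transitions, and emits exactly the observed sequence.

  [0] x  {0,2}  => 0  start
  [1] x  {0,2}  => 2  0->2 ok
  [2] x  {0,2}  => 0  2->0 ok
  [3] x  {0,2}  => 2  0->2 ok
  [4] y  {1,3,4}  => 1  2->1 ok
  [5] y  {1,3,4}  => 1  1->1 ok
  [6] y  {1,3,4}  => 1  1->1 ok
  [7] y  {1,3,4}  => 1  1->1 ok
  [8] y  {1,3,4}  => 1  1->1 ok
  [9] x  {0,2}  => 2  1->2 ok
  [10] y  {1,3,4}  => 1  2->1 ok
  [11] y  {1,3,4}  => 1  1->1 ok
  [12] y  {1,3,4}  => 3  1->3 ok
  [13] x  {0,2}  => 2  3->2 ok
  [14] y  {1,3,4}  => 4  2->4 ok
  [15] y  {1,3,4}  => 3  4->3 ok
  [16] x  {0,2}  => 2  3->2 ok

0,2,0,2,1,1,1,1,1,2,1,1,3,2,4,3,2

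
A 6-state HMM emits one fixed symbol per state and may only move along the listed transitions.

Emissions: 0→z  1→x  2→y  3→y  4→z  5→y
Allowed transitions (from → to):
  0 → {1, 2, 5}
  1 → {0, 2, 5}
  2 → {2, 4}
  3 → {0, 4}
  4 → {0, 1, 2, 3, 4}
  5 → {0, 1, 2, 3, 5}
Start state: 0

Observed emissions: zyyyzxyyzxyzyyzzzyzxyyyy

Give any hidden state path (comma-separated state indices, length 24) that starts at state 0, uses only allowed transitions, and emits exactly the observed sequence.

  0: obs=z cand={0,4} pick 0 [start]
  1: obs=y cand={2,3,5} pick 2 [0->2 ok]
  2: obs=y cand={2,3,5} pick 2 [2->2 ok]
  3: obs=y cand={2,3,5} pick 2 [2->2 ok]
  4: obs=z cand={0,4} pick 4 [2->4 ok]
  5: obs=x cand={1} pick 1 [4->1 ok]
  6: obs=y cand={2,3,5} pick 2 [1->2 ok]
  7: obs=y cand={2,3,5} pick 2 [2->2 ok]
  8: obs=z cand={0,4} pick 4 [2->4 ok]
  9: obs=x cand={1} pick 1 [4->1 ok]
  10: obs=y cand={2,3,5} pick 2 [1->2 ok]
  11: obs=z cand={0,4} pick 4 [2->4 ok]
  12: obs=y cand={2,3,5} pick 2 [4->2 ok]
  13: obs=y cand={2,3,5} pick 2 [2->2 ok]
  14: obs=z cand={0,4} pick 4 [2->4 ok]
  15: obs=z cand={0,4} pick 4 [4->4 ok]
  16: obs=z cand={0,4} pick 4 [4->4 ok]
  17: obs=y cand={2,3,5} pick 3 [4->3 ok]
  18: obs=z cand={0,4} pick 0 [3->0 ok]
  19: obs=x cand={1} pick 1 [0->1 ok]
  20: obs=y cand={2,3,5} pick 2 [1->2 ok]
  21: obs=y cand={2,3,5} pick 2 [2->2 ok]
  22: obs=y cand={2,3,5} pick 2 [2->2 ok]
  23: obs=y cand={2,3,5} pick 2 [2->2 ok]

0,2,2,2,4,1,2,2,4,1,2,4,2,2,4,4,4,3,0,1,2,2,2,2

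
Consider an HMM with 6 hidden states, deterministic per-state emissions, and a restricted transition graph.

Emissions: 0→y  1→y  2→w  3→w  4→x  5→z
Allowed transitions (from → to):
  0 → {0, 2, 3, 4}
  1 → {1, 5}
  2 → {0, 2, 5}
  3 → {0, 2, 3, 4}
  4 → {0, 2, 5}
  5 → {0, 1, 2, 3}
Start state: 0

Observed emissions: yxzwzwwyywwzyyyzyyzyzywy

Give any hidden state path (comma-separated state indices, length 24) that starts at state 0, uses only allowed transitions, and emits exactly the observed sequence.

0,4,5,2,5,2,2,0,0,3,2,5,1,1,1,5,1,1,5,1,5,0,3,0

  0: obs=y cand={0,1} pick 0 [start]
  1: obs=x cand={4} pick 4 [0->4 ok]
  2: obs=z cand={5} pick 5 [4->5 ok]
  3: obs=w cand={2,3} pick 2 [5->2 ok]
  4: obs=z cand={5} pick 5 [2->5 ok]
  5: obs=w cand={2,3} pick 2 [5->2 ok]
  6: obs=w cand={2,3} pick 2 [2->2 ok]
  7: obs=y cand={0,1} pick 0 [2->0 ok]
  8: obs=y cand={0,1} pick 0 [0->0 ok]
  9: obs=w cand={2,3} pick 3 [0->3 ok]
  10: obs=w cand={2,3} pick 2 [3->2 ok]
  11: obs=z cand={5} pick 5 [2->5 ok]
  12: obs=y cand={0,1} pick 1 [5->1 ok]
  13: obs=y cand={0,1} pick 1 [1->1 ok]
  14: obs=y cand={0,1} pick 1 [1->1 ok]
  15: obs=z cand={5} pick 5 [1->5 ok]
  16: obs=y cand={0,1} pick 1 [5->1 ok]
  17: obs=y cand={0,1} pick 1 [1->1 ok]
  18: obs=z cand={5} pick 5 [1->5 ok]
  19: obs=y cand={0,1} pick 1 [5->1 ok]
  20: obs=z cand={5} pick 5 [1->5 ok]
  21: obs=y cand={0,1} pick 0 [5->0 ok]
  22: obs=w cand={2,3} pick 3 [0->3 ok]
  23: obs=y cand={0,1} pick 0 [3->0 ok]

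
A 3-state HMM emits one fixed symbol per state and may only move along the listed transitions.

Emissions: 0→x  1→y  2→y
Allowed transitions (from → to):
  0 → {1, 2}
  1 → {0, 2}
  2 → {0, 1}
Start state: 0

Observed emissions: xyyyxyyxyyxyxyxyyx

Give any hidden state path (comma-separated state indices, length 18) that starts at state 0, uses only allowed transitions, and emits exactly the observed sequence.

0,1,2,1,0,2,1,0,1,2,0,2,0,2,0,2,1,0

  pos 0: x in {0}, choose 0; start
  pos 1: y in {1,2}, choose 1; 0->1 ok
  pos 2: y in {1,2}, choose 2; 1->2 ok
  pos 3: y in {1,2}, choose 1; 2->1 ok
  pos 4: x in {0}, choose 0; 1->0 ok
  pos 5: y in {1,2}, choose 2; 0->2 ok
  pos 6: y in {1,2}, choose 1; 2->1 ok
  pos 7: x in {0}, choose 0; 1->0 ok
  pos 8: y in {1,2}, choose 1; 0->1 ok
  pos 9: y in {1,2}, choose 2; 1->2 ok
  pos 10: x in {0}, choose 0; 2->0 ok
  pos 11: y in {1,2}, choose 2; 0->2 ok
  pos 12: x in {0}, choose 0; 2->0 ok
  pos 13: y in {1,2}, choose 2; 0->2 ok
  pos 14: x in {0}, choose 0; 2->0 ok
  pos 15: y in {1,2}, choose 2; 0->2 ok
  pos 16: y in {1,2}, choose 1; 2->1 ok
  pos 17: x in {0}, choose 0; 1->0 ok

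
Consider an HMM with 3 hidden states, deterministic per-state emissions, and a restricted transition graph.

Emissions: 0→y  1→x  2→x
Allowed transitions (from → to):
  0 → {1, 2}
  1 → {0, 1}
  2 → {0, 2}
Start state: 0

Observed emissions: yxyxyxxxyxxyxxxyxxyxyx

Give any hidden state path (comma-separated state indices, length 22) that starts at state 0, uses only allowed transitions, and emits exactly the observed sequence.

  pos 0: y in {0}, choose 0; start
  pos 1: x in {1,2}, choose 2; 0->2 ok
  pos 2: y in {0}, choose 0; 2->0 ok
  pos 3: x in {1,2}, choose 1; 0->1 ok
  pos 4: y in {0}, choose 0; 1->0 ok
  pos 5: x in {1,2}, choose 2; 0->2 ok
  pos 6: x in {1,2}, choose 2; 2->2 ok
  pos 7: x in {1,2}, choose 2; 2->2 ok
  pos 8: y in {0}, choose 0; 2->0 ok
  pos 9: x in {1,2}, choose 2; 0->2 ok
  pos 10: x in {1,2}, choose 2; 2->2 ok
  pos 11: y in {0}, choose 0; 2->0 ok
  pos 12: x in {1,2}, choose 2; 0->2 ok
  pos 13: x in {1,2}, choose 2; 2->2 ok
  pos 14: x in {1,2}, choose 2; 2->2 ok
  pos 15: y in {0}, choose 0; 2->0 ok
  pos 16: x in {1,2}, choose 1; 0->1 ok
  pos 17: x in {1,2}, choose 1; 1->1 ok
  pos 18: y in {0}, choose 0; 1->0 ok
  pos 19: x in {1,2}, choose 2; 0->2 ok
  pos 20: y in {0}, choose 0; 2->0 ok
  pos 21: x in {1,2}, choose 2; 0->2 ok

0,2,0,1,0,2,2,2,0,2,2,0,2,2,2,0,1,1,0,2,0,2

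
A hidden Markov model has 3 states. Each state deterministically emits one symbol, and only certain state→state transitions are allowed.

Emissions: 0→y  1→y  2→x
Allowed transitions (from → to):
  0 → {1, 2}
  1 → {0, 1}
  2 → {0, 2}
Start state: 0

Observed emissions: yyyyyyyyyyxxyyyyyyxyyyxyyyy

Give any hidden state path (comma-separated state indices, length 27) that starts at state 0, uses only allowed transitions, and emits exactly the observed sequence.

  [0] y  {0,1}  => 0  start
  [1] y  {0,1}  => 1  0->1 ok
  [2] y  {0,1}  => 0  1->0 ok
  [3] y  {0,1}  => 1  0->1 ok
  [4] y  {0,1}  => 1  1->1 ok
  [5] y  {0,1}  => 0  1->0 ok
  [6] y  {0,1}  => 1  0->1 ok
  [7] y  {0,1}  => 0  1->0 ok
  [8] y  {0,1}  => 1  0->1 ok
  [9] y  {0,1}  => 0  1->0 ok
  [10] x  {2}  => 2  0->2 ok
  [11] x  {2}  => 2  2->2 ok
  [12] y  {0,1}  => 0  2->0 ok
  [13] y  {0,1}  => 1  0->1 ok
  [14] y  {0,1}  => 1  1->1 ok
  [15] y  {0,1}  => 1  1->1 ok
  [16] y  {0,1}  => 1  1->1 ok
  [17] y  {0,1}  => 0  1->0 ok
  [18] x  {2}  => 2  0->2 ok
  [19] y  {0,1}  => 0  2->0 ok
  [20] y  {0,1}  => 1  0->1 ok
  [21] y  {0,1}  => 0  1->0 ok
  [22] x  {2}  => 2  0->2 ok
  [23] y  {0,1}  => 0  2->0 ok
  [24] y  {0,1}  => 1  0->1 ok
  [25] y  {0,1}  => 1  1->1 ok
  [26] y  {0,1}  => 1  1->1 ok

0,1,0,1,1,0,1,0,1,0,2,2,0,1,1,1,1,0,2,0,1,0,2,0,1,1,1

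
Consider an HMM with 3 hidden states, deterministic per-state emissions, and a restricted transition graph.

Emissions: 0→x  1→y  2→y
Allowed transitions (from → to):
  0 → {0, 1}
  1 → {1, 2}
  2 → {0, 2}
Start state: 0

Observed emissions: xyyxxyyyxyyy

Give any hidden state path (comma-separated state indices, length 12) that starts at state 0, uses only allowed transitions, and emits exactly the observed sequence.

0,1,2,0,0,1,2,2,0,1,1,1

  [0] x  {0}  => 0  start
  [1] y  {1,2}  => 1  0->1 ok
  [2] y  {1,2}  => 2  1->2 ok
  [3] x  {0}  => 0  2->0 ok
  [4] x  {0}  => 0  0->0 ok
  [5] y  {1,2}  => 1  0->1 ok
  [6] y  {1,2}  => 2  1->2 ok
  [7] y  {1,2}  => 2  2->2 ok
  [8] x  {0}  => 0  2->0 ok
  [9] y  {1,2}  => 1  0->1 ok
  [10] y  {1,2}  => 1  1->1 ok
  [11] y  {1,2}  => 1  1->1 ok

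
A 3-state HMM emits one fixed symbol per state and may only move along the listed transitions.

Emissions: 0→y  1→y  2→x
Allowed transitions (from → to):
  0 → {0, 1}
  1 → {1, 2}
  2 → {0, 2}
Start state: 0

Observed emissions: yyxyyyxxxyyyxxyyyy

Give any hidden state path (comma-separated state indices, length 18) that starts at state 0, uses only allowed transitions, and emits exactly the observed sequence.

  [0] y  {0,1}  => 0  start
  [1] y  {0,1}  => 1  0->1 ok
  [2] x  {2}  => 2  1->2 ok
  [3] y  {0,1}  => 0  2->0 ok
  [4] y  {0,1}  => 1  0->1 ok
  [5] y  {0,1}  => 1  1->1 ok
  [6] x  {2}  => 2  1->2 ok
  [7] x  {2}  => 2  2->2 ok
  [8] x  {2}  => 2  2->2 ok
  [9] y  {0,1}  => 0  2->0 ok
  [10] y  {0,1}  => 0  0->0 ok
  [11] y  {0,1}  => 1  0->1 ok
  [12] x  {2}  => 2  1->2 ok
  [13] x  {2}  => 2  2->2 ok
  [14] y  {0,1}  => 0  2->0 ok
  [15] y  {0,1}  => 0  0->0 ok
  [16] y  {0,1}  => 0  0->0 ok
  [17] y  {0,1}  => 1  0->1 ok

0,1,2,0,1,1,2,2,2,0,0,1,2,2,0,0,0,1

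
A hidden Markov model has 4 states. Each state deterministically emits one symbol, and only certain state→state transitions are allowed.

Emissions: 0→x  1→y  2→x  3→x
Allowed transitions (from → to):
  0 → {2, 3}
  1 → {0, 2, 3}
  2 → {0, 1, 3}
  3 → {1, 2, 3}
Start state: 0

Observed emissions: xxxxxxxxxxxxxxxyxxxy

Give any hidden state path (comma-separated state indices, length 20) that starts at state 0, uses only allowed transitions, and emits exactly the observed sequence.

0,3,2,3,3,3,3,2,0,3,2,3,2,0,3,1,2,0,2,1

  pos 0: x in {0,2,3}, choose 0; start
  pos 1: x in {0,2,3}, choose 3; 0->3 ok
  pos 2: x in {0,2,3}, choose 2; 3->2 ok
  pos 3: x in {0,2,3}, choose 3; 2->3 ok
  pos 4: x in {0,2,3}, choose 3; 3->3 ok
  pos 5: x in {0,2,3}, choose 3; 3->3 ok
  pos 6: x in {0,2,3}, choose 3; 3->3 ok
  pos 7: x in {0,2,3}, choose 2; 3->2 ok
  pos 8: x in {0,2,3}, choose 0; 2->0 ok
  pos 9: x in {0,2,3}, choose 3; 0->3 ok
  pos 10: x in {0,2,3}, choose 2; 3->2 ok
  pos 11: x in {0,2,3}, choose 3; 2->3 ok
  pos 12: x in {0,2,3}, choose 2; 3->2 ok
  pos 13: x in {0,2,3}, choose 0; 2->0 ok
  pos 14: x in {0,2,3}, choose 3; 0->3 ok
  pos 15: y in {1}, choose 1; 3->1 ok
  pos 16: x in {0,2,3}, choose 2; 1->2 ok
  pos 17: x in {0,2,3}, choose 0; 2->0 ok
  pos 18: x in {0,2,3}, choose 2; 0->2 ok
  pos 19: y in {1}, choose 1; 2->1 ok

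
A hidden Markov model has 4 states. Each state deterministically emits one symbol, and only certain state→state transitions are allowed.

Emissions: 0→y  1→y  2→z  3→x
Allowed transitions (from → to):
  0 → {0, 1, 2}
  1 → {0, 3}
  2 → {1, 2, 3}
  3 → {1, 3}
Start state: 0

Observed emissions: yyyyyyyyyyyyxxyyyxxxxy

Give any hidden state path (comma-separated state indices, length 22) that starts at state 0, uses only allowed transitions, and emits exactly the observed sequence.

  pos 0: y in {0,1}, choose 0; start
  pos 1: y in {0,1}, choose 0; 0->0 ok
  pos 2: y in {0,1}, choose 0; 0->0 ok
  pos 3: y in {0,1}, choose 1; 0->1 ok
  pos 4: y in {0,1}, choose 0; 1->0 ok
  pos 5: y in {0,1}, choose 0; 0->0 ok
  pos 6: y in {0,1}, choose 1; 0->1 ok
  pos 7: y in {0,1}, choose 0; 1->0 ok
  pos 8: y in {0,1}, choose 1; 0->1 ok
  pos 9: y in {0,1}, choose 0; 1->0 ok
  pos 10: y in {0,1}, choose 0; 0->0 ok
  pos 11: y in {0,1}, choose 1; 0->1 ok
  pos 12: x in {3}, choose 3; 1->3 ok
  pos 13: x in {3}, choose 3; 3->3 ok
  pos 14: y in {0,1}, choose 1; 3->1 ok
  pos 15: y in {0,1}, choose 0; 1->0 ok
  pos 16: y in {0,1}, choose 1; 0->1 ok
  pos 17: x in {3}, choose 3; 1->3 ok
  pos 18: x in {3}, choose 3; 3->3 ok
  pos 19: x in {3}, choose 3; 3->3 ok
  pos 20: x in {3}, choose 3; 3->3 ok
  pos 21: y in {0,1}, choose 1; 3->1 ok

0,0,0,1,0,0,1,0,1,0,0,1,3,3,1,0,1,3,3,3,3,1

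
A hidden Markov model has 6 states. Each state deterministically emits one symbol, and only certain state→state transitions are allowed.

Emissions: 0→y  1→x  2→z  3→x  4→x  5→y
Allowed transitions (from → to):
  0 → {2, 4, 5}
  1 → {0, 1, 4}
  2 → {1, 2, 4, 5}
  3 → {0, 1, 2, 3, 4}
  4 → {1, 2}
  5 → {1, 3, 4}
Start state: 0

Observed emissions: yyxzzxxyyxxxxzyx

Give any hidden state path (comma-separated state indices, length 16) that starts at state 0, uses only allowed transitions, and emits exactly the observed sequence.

  t0 'y' -> {0,5}, take 0 (start)
  t1 'y' -> {0,5}, take 5 (0->5 ok)
  t2 'x' -> {1,3,4}, take 3 (5->3 ok)
  t3 'z' -> {2}, take 2 (3->2 ok)
  t4 'z' -> {2}, take 2 (2->2 ok)
  t5 'x' -> {1,3,4}, take 4 (2->4 ok)
  t6 'x' -> {1,3,4}, take 1 (4->1 ok)
  t7 'y' -> {0,5}, take 0 (1->0 ok)
  t8 'y' -> {0,5}, take 5 (0->5 ok)
  t9 'x' -> {1,3,4}, take 3 (5->3 ok)
  t10 'x' -> {1,3,4}, take 1 (3->1 ok)
  t11 'x' -> {1,3,4}, take 1 (1->1 ok)
  t12 'x' -> {1,3,4}, take 4 (1->4 ok)
  t13 'z' -> {2}, take 2 (4->2 ok)
  t14 'y' -> {0,5}, take 5 (2->5 ok)
  t15 'x' -> {1,3,4}, take 1 (5->1 ok)

0,5,3,2,2,4,1,0,5,3,1,1,4,2,5,1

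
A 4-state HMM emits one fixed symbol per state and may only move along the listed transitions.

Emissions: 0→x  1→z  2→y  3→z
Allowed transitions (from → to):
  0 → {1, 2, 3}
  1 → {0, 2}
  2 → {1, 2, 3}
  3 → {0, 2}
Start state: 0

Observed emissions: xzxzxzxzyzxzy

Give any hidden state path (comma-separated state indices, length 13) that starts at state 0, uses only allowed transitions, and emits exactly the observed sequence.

  0: obs=x cand={0} pick 0 [start]
  1: obs=z cand={1,3} pick 1 [0->1 ok]
  2: obs=x cand={0} pick 0 [1->0 ok]
  3: obs=z cand={1,3} pick 3 [0->3 ok]
  4: obs=x cand={0} pick 0 [3->0 ok]
  5: obs=z cand={1,3} pick 3 [0->3 ok]
  6: obs=x cand={0} pick 0 [3->0 ok]
  7: obs=z cand={1,3} pick 1 [0->1 ok]
  8: obs=y cand={2} pick 2 [1->2 ok]
  9: obs=z cand={1,3} pick 1 [2->1 ok]
  10: obs=x cand={0} pick 0 [1->0 ok]
  11: obs=z cand={1,3} pick 1 [0->1 ok]
  12: obs=y cand={2} pick 2 [1->2 ok]

0,1,0,3,0,3,0,1,2,1,0,1,2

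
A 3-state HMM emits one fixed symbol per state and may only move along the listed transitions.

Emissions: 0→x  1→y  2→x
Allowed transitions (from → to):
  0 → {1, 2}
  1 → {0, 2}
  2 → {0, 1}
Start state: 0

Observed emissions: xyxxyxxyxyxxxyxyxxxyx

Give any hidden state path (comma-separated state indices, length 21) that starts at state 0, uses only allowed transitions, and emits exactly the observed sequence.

  0: obs=x cand={0,2} pick 0 [start]
  1: obs=y cand={1} pick 1 [0->1 ok]
  2: obs=x cand={0,2} pick 0 [1->0 ok]
  3: obs=x cand={0,2} pick 2 [0->2 ok]
  4: obs=y cand={1} pick 1 [2->1 ok]
  5: obs=x cand={0,2} pick 2 [1->2 ok]
  6: obs=x cand={0,2} pick 0 [2->0 ok]
  7: obs=y cand={1} pick 1 [0->1 ok]
  8: obs=x cand={0,2} pick 2 [1->2 ok]
  9: obs=y cand={1} pick 1 [2->1 ok]
  10: obs=x cand={0,2} pick 0 [1->0 ok]
  11: obs=x cand={0,2} pick 2 [0->2 ok]
  12: obs=x cand={0,2} pick 0 [2->0 ok]
  13: obs=y cand={1} pick 1 [0->1 ok]
  14: obs=x cand={0,2} pick 2 [1->2 ok]
  15: obs=y cand={1} pick 1 [2->1 ok]
  16: obs=x cand={0,2} pick 2 [1->2 ok]
  17: obs=x cand={0,2} pick 0 [2->0 ok]
  18: obs=x cand={0,2} pick 2 [0->2 ok]
  19: obs=y cand={1} pick 1 [2->1 ok]
  20: obs=x cand={0,2} pick 0 [1->0 ok]

0,1,0,2,1,2,0,1,2,1,0,2,0,1,2,1,2,0,2,1,0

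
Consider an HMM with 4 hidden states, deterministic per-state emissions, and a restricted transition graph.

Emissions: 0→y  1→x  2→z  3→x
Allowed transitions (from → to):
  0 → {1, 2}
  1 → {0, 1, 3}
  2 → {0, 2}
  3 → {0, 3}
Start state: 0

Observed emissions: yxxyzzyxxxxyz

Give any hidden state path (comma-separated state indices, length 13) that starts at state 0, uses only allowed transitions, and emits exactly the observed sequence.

  [0] y  {0}  => 0  start
  [1] x  {1,3}  => 1  0->1 ok
  [2] x  {1,3}  => 3  1->3 ok
  [3] y  {0}  => 0  3->0 ok
  [4] z  {2}  => 2  0->2 ok
  [5] z  {2}  => 2  2->2 ok
  [6] y  {0}  => 0  2->0 ok
  [7] x  {1,3}  => 1  0->1 ok
  [8] x  {1,3}  => 1  1->1 ok
  [9] x  {1,3}  => 1  1->1 ok
  [10] x  {1,3}  => 3  1->3 ok
  [11] y  {0}  => 0  3->0 ok
  [12] z  {2}  => 2  0->2 ok

0,1,3,0,2,2,0,1,1,1,3,0,2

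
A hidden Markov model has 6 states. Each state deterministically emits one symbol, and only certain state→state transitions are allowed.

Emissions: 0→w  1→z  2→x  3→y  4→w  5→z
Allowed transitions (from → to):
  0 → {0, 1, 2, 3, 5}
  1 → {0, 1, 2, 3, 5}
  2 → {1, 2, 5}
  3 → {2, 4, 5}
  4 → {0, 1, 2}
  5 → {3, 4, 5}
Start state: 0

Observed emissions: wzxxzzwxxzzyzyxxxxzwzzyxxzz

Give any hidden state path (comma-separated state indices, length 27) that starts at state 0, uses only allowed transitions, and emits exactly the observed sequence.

0,1,2,2,1,1,0,2,2,1,5,3,5,3,2,2,2,2,1,0,1,5,3,2,2,5,5

  t0 'w' -> {0,4}, take 0 (start)
  t1 'z' -> {1,5}, take 1 (0->1 ok)
  t2 'x' -> {2}, take 2 (1->2 ok)
  t3 'x' -> {2}, take 2 (2->2 ok)
  t4 'z' -> {1,5}, take 1 (2->1 ok)
  t5 'z' -> {1,5}, take 1 (1->1 ok)
  t6 'w' -> {0,4}, take 0 (1->0 ok)
  t7 'x' -> {2}, take 2 (0->2 ok)
  t8 'x' -> {2}, take 2 (2->2 ok)
  t9 'z' -> {1,5}, take 1 (2->1 ok)
  t10 'z' -> {1,5}, take 5 (1->5 ok)
  t11 'y' -> {3}, take 3 (5->3 ok)
  t12 'z' -> {1,5}, take 5 (3->5 ok)
  t13 'y' -> {3}, take 3 (5->3 ok)
  t14 'x' -> {2}, take 2 (3->2 ok)
  t15 'x' -> {2}, take 2 (2->2 ok)
  t16 'x' -> {2}, take 2 (2->2 ok)
  t17 'x' -> {2}, take 2 (2->2 ok)
  t18 'z' -> {1,5}, take 1 (2->1 ok)
  t19 'w' -> {0,4}, take 0 (1->0 ok)
  t20 'z' -> {1,5}, take 1 (0->1 ok)
  t21 'z' -> {1,5}, take 5 (1->5 ok)
  t22 'y' -> {3}, take 3 (5->3 ok)
  t23 'x' -> {2}, take 2 (3->2 ok)
  t24 'x' -> {2}, take 2 (2->2 ok)
  t25 'z' -> {1,5}, take 5 (2->5 ok)
  t26 'z' -> {1,5}, take 5 (5->5 ok)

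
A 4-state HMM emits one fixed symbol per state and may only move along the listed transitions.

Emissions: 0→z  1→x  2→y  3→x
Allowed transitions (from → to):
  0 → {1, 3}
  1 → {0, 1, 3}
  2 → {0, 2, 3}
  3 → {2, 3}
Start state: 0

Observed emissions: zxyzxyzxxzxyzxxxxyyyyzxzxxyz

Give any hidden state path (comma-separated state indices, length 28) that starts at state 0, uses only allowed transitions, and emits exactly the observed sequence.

  pos 0: z in {0}, choose 0; start
  pos 1: x in {1,3}, choose 3; 0->3 ok
  pos 2: y in {2}, choose 2; 3->2 ok
  pos 3: z in {0}, choose 0; 2->0 ok
  pos 4: x in {1,3}, choose 3; 0->3 ok
  pos 5: y in {2}, choose 2; 3->2 ok
  pos 6: z in {0}, choose 0; 2->0 ok
  pos 7: x in {1,3}, choose 1; 0->1 ok
  pos 8: x in {1,3}, choose 1; 1->1 ok
  pos 9: z in {0}, choose 0; 1->0 ok
  pos 10: x in {1,3}, choose 3; 0->3 ok
  pos 11: y in {2}, choose 2; 3->2 ok
  pos 12: z in {0}, choose 0; 2->0 ok
  pos 13: x in {1,3}, choose 1; 0->1 ok
  pos 14: x in {1,3}, choose 3; 1->3 ok
  pos 15: x in {1,3}, choose 3; 3->3 ok
  pos 16: x in {1,3}, choose 3; 3->3 ok
  pos 17: y in {2}, choose 2; 3->2 ok
  pos 18: y in {2}, choose 2; 2->2 ok
  pos 19: y in {2}, choose 2; 2->2 ok
  pos 20: y in {2}, choose 2; 2->2 ok
  pos 21: z in {0}, choose 0; 2->0 ok
  pos 22: x in {1,3}, choose 1; 0->1 ok
  pos 23: z in {0}, choose 0; 1->0 ok
  pos 24: x in {1,3}, choose 3; 0->3 ok
  pos 25: x in {1,3}, choose 3; 3->3 ok
  pos 26: y in {2}, choose 2; 3->2 ok
  pos 27: z in {0}, choose 0; 2->0 ok

0,3,2,0,3,2,0,1,1,0,3,2,0,1,3,3,3,2,2,2,2,0,1,0,3,3,2,0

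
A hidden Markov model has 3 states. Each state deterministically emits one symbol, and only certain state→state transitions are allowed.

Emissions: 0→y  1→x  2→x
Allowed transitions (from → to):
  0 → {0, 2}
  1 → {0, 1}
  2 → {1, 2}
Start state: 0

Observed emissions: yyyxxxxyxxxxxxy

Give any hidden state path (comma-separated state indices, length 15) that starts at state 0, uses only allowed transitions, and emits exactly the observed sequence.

0,0,0,2,2,1,1,0,2,2,2,2,1,1,0

  0: obs=y cand={0} pick 0 [start]
  1: obs=y cand={0} pick 0 [0->0 ok]
  2: obs=y cand={0} pick 0 [0->0 ok]
  3: obs=x cand={1,2} pick 2 [0->2 ok]
  4: obs=x cand={1,2} pick 2 [2->2 ok]
  5: obs=x cand={1,2} pick 1 [2->1 ok]
  6: obs=x cand={1,2} pick 1 [1->1 ok]
  7: obs=y cand={0} pick 0 [1->0 ok]
  8: obs=x cand={1,2} pick 2 [0->2 ok]
  9: obs=x cand={1,2} pick 2 [2->2 ok]
  10: obs=x cand={1,2} pick 2 [2->2 ok]
  11: obs=x cand={1,2} pick 2 [2->2 ok]
  12: obs=x cand={1,2} pick 1 [2->1 ok]
  13: obs=x cand={1,2} pick 1 [1->1 ok]
  14: obs=y cand={0} pick 0 [1->0 ok]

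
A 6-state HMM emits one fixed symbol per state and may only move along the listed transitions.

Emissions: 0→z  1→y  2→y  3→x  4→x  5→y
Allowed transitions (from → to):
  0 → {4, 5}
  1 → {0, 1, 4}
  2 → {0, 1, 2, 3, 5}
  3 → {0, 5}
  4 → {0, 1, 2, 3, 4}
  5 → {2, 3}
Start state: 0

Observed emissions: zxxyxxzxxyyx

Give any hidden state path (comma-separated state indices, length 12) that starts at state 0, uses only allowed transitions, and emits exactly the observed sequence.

  [0] z  {0}  => 0  start
  [1] x  {3,4}  => 4  0->4 ok
  [2] x  {3,4}  => 4  4->4 ok
  [3] y  {1,2,5}  => 1  4->1 ok
  [4] x  {3,4}  => 4  1->4 ok
  [5] x  {3,4}  => 3  4->3 ok
  [6] z  {0}  => 0  3->0 ok
  [7] x  {3,4}  => 4  0->4 ok
  [8] x  {3,4}  => 4  4->4 ok
  [9] y  {1,2,5}  => 2  4->2 ok
  [10] y  {1,2,5}  => 5  2->5 ok
  [11] x  {3,4}  => 3  5->3 ok

0,4,4,1,4,3,0,4,4,2,5,3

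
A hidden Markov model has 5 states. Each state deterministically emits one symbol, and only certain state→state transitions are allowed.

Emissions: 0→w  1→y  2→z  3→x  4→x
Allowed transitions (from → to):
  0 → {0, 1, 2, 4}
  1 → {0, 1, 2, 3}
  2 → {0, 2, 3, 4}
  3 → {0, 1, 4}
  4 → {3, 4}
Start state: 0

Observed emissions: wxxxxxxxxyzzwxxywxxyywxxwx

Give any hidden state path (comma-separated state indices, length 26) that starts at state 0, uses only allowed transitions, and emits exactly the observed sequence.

  [0] w  {0}  => 0  start
  [1] x  {3,4}  => 4  0->4 ok
  [2] x  {3,4}  => 3  4->3 ok
  [3] x  {3,4}  => 4  3->4 ok
  [4] x  {3,4}  => 3  4->3 ok
  [5] x  {3,4}  => 4  3->4 ok
  [6] x  {3,4}  => 4  4->4 ok
  [7] x  {3,4}  => 4  4->4 ok
  [8] x  {3,4}  => 3  4->3 ok
  [9] y  {1}  => 1  3->1 ok
  [10] z  {2}  => 2  1->2 ok
  [11] z  {2}  => 2  2->2 ok
  [12] w  {0}  => 0  2->0 ok
  [13] x  {3,4}  => 4  0->4 ok
  [14] x  {3,4}  => 3  4->3 ok
  [15] y  {1}  => 1  3->1 ok
  [16] w  {0}  => 0  1->0 ok
  [17] x  {3,4}  => 4  0->4 ok
  [18] x  {3,4}  => 3  4->3 ok
  [19] y  {1}  => 1  3->1 ok
  [20] y  {1}  => 1  1->1 ok
  [21] w  {0}  => 0  1->0 ok
  [22] x  {3,4}  => 4  0->4 ok
  [23] x  {3,4}  => 3  4->3 ok
  [24] w  {0}  => 0  3->0 ok
  [25] x  {3,4}  => 4  0->4 ok

0,4,3,4,3,4,4,4,3,1,2,2,0,4,3,1,0,4,3,1,1,0,4,3,0,4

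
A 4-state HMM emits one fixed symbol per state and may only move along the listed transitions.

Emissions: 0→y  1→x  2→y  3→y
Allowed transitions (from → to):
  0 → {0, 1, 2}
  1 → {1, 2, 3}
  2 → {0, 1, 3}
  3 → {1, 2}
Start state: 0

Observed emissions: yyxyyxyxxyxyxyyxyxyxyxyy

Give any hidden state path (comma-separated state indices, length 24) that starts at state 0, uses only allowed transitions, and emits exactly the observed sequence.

  t0 'y' -> {0,2,3}, take 0 (start)
  t1 'y' -> {0,2,3}, take 0 (0->0 ok)
  t2 'x' -> {1}, take 1 (0->1 ok)
  t3 'y' -> {0,2,3}, take 3 (1->3 ok)
  t4 'y' -> {0,2,3}, take 2 (3->2 ok)
  t5 'x' -> {1}, take 1 (2->1 ok)
  t6 'y' -> {0,2,3}, take 2 (1->2 ok)
  t7 'x' -> {1}, take 1 (2->1 ok)
  t8 'x' -> {1}, take 1 (1->1 ok)
  t9 'y' -> {0,2,3}, take 2 (1->2 ok)
  t10 'x' -> {1}, take 1 (2->1 ok)
  t11 'y' -> {0,2,3}, take 3 (1->3 ok)
  t12 'x' -> {1}, take 1 (3->1 ok)
  t13 'y' -> {0,2,3}, take 3 (1->3 ok)
  t14 'y' -> {0,2,3}, take 2 (3->2 ok)
  t15 'x' -> {1}, take 1 (2->1 ok)
  t16 'y' -> {0,2,3}, take 2 (1->2 ok)
  t17 'x' -> {1}, take 1 (2->1 ok)
  t18 'y' -> {0,2,3}, take 3 (1->3 ok)
  t19 'x' -> {1}, take 1 (3->1 ok)
  t20 'y' -> {0,2,3}, take 3 (1->3 ok)
  t21 'x' -> {1}, take 1 (3->1 ok)
  t22 'y' -> {0,2,3}, take 3 (1->3 ok)
  t23 'y' -> {0,2,3}, take 2 (3->2 ok)

0,0,1,3,2,1,2,1,1,2,1,3,1,3,2,1,2,1,3,1,3,1,3,2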